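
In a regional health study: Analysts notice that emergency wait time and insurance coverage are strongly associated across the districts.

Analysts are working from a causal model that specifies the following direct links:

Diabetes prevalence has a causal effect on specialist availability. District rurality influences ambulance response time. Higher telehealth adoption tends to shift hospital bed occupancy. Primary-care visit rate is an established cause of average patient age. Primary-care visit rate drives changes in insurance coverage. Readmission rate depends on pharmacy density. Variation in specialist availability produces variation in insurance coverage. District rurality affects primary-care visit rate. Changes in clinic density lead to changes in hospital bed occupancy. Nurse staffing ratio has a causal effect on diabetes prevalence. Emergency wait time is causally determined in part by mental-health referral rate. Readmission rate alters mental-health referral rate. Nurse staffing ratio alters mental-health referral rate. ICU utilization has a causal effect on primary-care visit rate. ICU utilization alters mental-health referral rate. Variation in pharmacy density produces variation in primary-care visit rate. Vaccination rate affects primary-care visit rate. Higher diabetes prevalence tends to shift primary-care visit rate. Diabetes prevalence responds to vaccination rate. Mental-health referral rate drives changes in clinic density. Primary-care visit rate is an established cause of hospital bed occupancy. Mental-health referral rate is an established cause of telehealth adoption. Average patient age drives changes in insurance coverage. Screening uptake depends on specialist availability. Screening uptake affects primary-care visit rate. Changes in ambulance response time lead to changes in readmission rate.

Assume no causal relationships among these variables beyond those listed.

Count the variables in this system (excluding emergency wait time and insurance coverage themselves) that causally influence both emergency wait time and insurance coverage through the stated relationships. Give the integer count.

The common causes are: ICU utilization (to emergency wait time via ICU utilization → mental-health referral rate → emergency wait time; to insurance coverage via ICU utilization → primary-care visit rate → insurance coverage); district rurality (to emergency wait time via district rurality → ambulance response time → readmission rate → mental-health referral rate → emergency wait time; to insurance coverage via district rurality → primary-care visit rate → insurance coverage); nurse staffing ratio (to emergency wait time via nurse staffing ratio → mental-health referral rate → emergency wait time; to insurance coverage via nurse staffing ratio → diabetes prevalence → specialist availability → insurance coverage); pharmacy density (to emergency wait time via pharmacy density → readmission rate → mental-health referral rate → emergency wait time; to insurance coverage via pharmacy density → primary-care visit rate → insurance coverage).
Every other variable lacks a causal path to at least one of emergency wait time and insurance coverage.

4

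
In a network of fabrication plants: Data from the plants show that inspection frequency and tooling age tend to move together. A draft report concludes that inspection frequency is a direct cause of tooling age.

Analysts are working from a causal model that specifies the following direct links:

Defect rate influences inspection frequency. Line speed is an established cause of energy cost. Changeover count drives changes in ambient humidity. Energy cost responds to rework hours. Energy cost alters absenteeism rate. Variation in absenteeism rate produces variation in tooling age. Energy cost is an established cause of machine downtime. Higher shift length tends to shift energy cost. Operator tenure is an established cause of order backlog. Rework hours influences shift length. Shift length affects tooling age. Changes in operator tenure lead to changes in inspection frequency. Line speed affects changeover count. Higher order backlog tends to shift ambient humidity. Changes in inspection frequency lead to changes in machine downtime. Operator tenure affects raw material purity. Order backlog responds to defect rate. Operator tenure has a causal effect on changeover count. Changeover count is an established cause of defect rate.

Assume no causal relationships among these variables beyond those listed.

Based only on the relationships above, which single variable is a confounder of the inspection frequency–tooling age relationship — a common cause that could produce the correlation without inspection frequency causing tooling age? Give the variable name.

line speed

Line speed has a causal path to inspection frequency (line speed → changeover count → defect rate → inspection frequency) and a separate causal path to tooling age (line speed → energy cost → absenteeism rate → tooling age), so it is a common cause of both.
No stated relationship gives inspection frequency a causal route to tooling age, so the correlation is explained by the shared upstream cause rather than a direct effect.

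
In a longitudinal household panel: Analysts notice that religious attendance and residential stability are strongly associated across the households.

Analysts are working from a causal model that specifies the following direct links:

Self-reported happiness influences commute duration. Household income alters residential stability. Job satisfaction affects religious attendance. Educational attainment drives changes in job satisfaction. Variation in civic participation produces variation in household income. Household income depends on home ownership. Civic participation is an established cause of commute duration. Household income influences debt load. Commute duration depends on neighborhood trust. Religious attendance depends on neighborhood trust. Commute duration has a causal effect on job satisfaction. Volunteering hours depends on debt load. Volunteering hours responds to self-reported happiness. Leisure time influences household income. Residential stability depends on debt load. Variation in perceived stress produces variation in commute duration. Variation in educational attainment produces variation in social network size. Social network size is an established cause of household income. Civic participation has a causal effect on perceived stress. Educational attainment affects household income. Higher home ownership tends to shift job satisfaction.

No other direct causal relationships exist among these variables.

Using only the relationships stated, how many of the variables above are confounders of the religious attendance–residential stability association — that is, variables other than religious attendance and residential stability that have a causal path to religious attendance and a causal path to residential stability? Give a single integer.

3

The common causes are: civic participation (to religious attendance via civic participation → commute duration → job satisfaction → religious attendance; to residential stability via civic participation → household income → residential stability); educational attainment (to religious attendance via educational attainment → job satisfaction → religious attendance; to residential stability via educational attainment → household income → residential stability); home ownership (to religious attendance via home ownership → job satisfaction → religious attendance; to residential stability via home ownership → household income → residential stability).
Every other variable lacks a causal path to at least one of religious attendance and residential stability.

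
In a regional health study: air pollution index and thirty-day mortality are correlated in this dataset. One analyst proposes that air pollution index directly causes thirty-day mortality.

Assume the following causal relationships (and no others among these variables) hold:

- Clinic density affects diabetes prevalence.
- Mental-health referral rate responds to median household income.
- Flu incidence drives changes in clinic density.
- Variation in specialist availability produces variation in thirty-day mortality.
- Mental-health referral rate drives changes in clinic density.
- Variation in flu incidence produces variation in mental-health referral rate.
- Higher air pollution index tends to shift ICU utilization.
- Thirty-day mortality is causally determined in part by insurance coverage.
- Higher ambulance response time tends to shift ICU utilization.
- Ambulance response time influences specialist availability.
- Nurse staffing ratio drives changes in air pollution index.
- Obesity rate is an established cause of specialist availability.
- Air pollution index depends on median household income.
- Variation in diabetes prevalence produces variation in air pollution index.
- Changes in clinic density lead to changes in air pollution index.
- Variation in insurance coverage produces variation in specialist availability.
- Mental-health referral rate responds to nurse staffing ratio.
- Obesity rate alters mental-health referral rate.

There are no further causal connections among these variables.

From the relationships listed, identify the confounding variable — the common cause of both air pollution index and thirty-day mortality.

Obesity rate has a causal path to air pollution index (obesity rate → mental-health referral rate → clinic density → air pollution index) and a separate causal path to thirty-day mortality (obesity rate → specialist availability → thirty-day mortality), so it is a common cause of both.
No stated relationship gives air pollution index a causal route to thirty-day mortality, so the correlation is explained by the shared upstream cause rather than a direct effect.

obesity rate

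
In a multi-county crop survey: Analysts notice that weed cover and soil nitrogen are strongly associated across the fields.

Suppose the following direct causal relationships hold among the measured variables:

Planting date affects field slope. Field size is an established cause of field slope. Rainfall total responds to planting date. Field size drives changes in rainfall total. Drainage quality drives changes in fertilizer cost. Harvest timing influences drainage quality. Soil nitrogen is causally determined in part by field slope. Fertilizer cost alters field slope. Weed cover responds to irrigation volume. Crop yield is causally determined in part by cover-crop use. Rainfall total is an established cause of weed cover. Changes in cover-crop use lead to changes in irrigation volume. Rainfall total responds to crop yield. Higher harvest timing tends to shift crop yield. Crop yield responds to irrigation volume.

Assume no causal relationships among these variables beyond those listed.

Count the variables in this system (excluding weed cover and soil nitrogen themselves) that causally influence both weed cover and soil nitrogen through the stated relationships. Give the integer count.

The common causes are: field size (to weed cover via field size → rainfall total → weed cover; to soil nitrogen via field size → field slope → soil nitrogen); harvest timing (to weed cover via harvest timing → crop yield → rainfall total → weed cover; to soil nitrogen via harvest timing → drainage quality → fertilizer cost → field slope → soil nitrogen); planting date (to weed cover via planting date → rainfall total → weed cover; to soil nitrogen via planting date → field slope → soil nitrogen).
Every other variable lacks a causal path to at least one of weed cover and soil nitrogen.

3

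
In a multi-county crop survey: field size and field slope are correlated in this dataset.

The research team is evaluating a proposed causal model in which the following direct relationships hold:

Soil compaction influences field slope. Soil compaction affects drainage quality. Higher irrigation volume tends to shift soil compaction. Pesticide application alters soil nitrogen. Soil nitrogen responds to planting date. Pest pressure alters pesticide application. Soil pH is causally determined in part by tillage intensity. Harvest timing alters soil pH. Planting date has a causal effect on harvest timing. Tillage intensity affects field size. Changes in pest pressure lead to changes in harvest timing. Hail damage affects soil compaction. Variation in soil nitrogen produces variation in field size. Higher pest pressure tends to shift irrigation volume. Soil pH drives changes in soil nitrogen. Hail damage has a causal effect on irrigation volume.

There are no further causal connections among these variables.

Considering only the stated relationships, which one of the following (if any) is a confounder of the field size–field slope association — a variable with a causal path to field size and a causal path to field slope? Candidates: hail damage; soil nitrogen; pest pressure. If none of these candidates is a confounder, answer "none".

pest pressure

Pest pressure causes field size (pest pressure → pesticide application → soil nitrogen → field size) and also causes field slope (pest pressure → irrigation volume → soil compaction → field slope); it is a common cause of both.
Each of the other candidates lacks a causal path to at least one of field size and field slope, so they do not confound the relationship.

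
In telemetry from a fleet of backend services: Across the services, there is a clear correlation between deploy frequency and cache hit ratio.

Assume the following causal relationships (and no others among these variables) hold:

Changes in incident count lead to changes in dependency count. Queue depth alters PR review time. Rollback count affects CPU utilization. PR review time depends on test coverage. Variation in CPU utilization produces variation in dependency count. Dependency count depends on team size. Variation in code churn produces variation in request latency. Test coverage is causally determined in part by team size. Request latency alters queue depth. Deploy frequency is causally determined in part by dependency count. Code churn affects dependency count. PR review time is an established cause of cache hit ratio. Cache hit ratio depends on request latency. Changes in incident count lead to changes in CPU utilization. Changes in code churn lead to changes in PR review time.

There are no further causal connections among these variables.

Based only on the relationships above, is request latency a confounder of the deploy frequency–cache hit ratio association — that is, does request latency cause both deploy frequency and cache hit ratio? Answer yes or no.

Request latency has no stated causal path to deploy frequency. A confounder must cause both variables, so request latency does not qualify.

no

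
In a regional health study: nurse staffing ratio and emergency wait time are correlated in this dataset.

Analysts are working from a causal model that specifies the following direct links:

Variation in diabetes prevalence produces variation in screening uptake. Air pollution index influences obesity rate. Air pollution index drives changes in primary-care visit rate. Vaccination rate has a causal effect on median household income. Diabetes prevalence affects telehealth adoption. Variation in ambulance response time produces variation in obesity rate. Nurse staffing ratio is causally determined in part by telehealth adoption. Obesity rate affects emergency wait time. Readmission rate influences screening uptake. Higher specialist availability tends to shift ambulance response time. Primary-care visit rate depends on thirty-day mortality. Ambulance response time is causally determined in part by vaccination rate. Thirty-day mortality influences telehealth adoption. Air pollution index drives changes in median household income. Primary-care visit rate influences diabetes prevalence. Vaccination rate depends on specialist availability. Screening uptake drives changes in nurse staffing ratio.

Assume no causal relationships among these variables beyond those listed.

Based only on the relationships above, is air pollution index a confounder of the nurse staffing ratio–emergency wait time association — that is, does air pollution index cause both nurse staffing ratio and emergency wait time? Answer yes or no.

yes

Air pollution index has a causal path to nurse staffing ratio (air pollution index → primary-care visit rate → diabetes prevalence → screening uptake → nurse staffing ratio) and to emergency wait time (air pollution index → obesity rate → emergency wait time), so it is a common cause of both — a confounder.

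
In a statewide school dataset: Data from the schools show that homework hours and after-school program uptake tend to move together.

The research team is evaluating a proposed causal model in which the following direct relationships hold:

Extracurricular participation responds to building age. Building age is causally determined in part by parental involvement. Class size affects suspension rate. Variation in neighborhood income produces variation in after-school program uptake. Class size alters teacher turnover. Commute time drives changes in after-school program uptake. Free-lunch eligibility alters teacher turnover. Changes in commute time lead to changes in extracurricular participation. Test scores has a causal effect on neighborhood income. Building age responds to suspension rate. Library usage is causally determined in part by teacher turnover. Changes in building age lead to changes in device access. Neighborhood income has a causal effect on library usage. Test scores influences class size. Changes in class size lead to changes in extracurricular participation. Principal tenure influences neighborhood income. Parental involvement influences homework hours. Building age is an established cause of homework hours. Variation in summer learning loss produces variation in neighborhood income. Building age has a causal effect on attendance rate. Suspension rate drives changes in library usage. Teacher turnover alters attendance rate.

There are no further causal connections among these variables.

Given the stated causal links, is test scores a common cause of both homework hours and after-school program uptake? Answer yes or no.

yes

Test scores has a causal path to homework hours (test scores → class size → suspension rate → building age → homework hours) and to after-school program uptake (test scores → neighborhood income → after-school program uptake), so it is a common cause of both — a confounder.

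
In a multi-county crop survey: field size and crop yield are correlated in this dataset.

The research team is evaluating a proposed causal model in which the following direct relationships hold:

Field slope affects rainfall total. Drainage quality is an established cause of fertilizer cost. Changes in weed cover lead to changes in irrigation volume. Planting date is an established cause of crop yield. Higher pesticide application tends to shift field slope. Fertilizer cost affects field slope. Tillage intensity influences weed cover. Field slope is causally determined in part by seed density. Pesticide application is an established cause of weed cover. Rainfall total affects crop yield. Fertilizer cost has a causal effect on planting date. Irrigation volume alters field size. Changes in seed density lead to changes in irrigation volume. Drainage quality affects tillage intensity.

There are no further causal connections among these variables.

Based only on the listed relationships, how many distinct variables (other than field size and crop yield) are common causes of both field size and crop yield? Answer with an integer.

The common causes are: drainage quality (to field size via drainage quality → tillage intensity → weed cover → irrigation volume → field size; to crop yield via drainage quality → fertilizer cost → planting date → crop yield); pesticide application (to field size via pesticide application → weed cover → irrigation volume → field size; to crop yield via pesticide application → field slope → rainfall total → crop yield); seed density (to field size via seed density → irrigation volume → field size; to crop yield via seed density → field slope → rainfall total → crop yield).
Every other variable lacks a causal path to at least one of field size and crop yield.

3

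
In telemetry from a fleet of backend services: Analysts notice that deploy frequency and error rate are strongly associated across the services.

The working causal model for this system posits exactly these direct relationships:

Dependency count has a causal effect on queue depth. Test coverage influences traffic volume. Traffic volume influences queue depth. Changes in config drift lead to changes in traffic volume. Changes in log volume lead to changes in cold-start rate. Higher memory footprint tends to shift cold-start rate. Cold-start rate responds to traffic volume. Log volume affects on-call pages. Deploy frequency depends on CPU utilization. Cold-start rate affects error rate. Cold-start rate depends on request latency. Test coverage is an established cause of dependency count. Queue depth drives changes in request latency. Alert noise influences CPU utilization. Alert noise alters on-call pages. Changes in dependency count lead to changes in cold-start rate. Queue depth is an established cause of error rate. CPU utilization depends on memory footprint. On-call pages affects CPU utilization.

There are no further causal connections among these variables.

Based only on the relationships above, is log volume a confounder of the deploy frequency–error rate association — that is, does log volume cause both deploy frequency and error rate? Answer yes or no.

Log volume has a causal path to deploy frequency (log volume → on-call pages → CPU utilization → deploy frequency) and to error rate (log volume → cold-start rate → error rate), so it is a common cause of both — a confounder.

yes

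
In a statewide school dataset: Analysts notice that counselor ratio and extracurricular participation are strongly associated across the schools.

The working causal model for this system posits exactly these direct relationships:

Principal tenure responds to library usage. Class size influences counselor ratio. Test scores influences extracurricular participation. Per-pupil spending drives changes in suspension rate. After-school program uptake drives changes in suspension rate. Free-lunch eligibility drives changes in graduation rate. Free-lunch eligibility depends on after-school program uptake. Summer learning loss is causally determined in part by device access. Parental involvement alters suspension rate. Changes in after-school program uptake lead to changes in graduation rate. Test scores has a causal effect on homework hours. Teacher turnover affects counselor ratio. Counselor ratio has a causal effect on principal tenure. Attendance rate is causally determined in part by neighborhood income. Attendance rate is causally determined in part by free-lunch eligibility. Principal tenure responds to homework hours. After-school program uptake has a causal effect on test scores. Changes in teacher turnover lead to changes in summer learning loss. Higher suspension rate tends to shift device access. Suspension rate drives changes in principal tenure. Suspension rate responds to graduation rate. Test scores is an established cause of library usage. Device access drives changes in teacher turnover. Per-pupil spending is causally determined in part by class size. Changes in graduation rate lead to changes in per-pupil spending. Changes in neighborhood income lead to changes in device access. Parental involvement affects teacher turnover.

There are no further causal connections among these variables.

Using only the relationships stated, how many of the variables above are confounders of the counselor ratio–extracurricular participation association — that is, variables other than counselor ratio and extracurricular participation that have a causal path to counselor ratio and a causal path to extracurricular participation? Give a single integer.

1

The common causes are: after-school program uptake (to counselor ratio via after-school program uptake → suspension rate → device access → teacher turnover → counselor ratio; to extracurricular participation via after-school program uptake → test scores → extracurricular participation).
Every other variable lacks a causal path to at least one of counselor ratio and extracurricular participation.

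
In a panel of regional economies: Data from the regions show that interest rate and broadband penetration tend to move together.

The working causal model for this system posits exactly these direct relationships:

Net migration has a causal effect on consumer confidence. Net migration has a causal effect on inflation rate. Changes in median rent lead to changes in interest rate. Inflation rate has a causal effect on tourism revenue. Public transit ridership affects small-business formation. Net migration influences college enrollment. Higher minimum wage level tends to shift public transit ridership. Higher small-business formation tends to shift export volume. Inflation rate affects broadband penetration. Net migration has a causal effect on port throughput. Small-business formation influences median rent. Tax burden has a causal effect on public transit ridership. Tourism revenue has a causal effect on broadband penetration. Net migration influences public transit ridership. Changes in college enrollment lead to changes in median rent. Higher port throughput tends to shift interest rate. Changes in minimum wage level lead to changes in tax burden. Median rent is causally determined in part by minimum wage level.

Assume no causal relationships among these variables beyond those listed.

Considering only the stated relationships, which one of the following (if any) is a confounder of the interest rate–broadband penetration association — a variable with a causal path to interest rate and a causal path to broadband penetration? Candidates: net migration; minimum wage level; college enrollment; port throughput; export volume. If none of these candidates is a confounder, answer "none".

Net migration causes interest rate (net migration → port throughput → interest rate) and also causes broadband penetration (net migration → inflation rate → broadband penetration); it is a common cause of both.
Each of the other candidates lacks a causal path to at least one of interest rate and broadband penetration, so they do not confound the relationship.

net migration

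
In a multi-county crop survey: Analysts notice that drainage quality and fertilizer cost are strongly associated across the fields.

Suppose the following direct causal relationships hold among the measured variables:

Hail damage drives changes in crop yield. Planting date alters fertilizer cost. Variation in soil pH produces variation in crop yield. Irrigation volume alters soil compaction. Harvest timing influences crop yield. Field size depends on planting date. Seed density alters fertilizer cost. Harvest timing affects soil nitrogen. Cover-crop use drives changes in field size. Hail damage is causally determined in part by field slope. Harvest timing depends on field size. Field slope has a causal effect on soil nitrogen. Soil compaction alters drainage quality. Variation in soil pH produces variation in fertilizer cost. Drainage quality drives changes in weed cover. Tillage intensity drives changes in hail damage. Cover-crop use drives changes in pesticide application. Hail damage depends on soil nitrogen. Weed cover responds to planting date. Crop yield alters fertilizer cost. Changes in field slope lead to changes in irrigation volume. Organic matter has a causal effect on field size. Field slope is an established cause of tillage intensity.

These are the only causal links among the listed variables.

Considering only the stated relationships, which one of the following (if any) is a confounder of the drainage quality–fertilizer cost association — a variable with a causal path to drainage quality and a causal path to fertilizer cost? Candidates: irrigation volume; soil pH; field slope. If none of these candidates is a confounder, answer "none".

Field slope causes drainage quality (field slope → irrigation volume → soil compaction → drainage quality) and also causes fertilizer cost (field slope → hail damage → crop yield → fertilizer cost); it is a common cause of both.
Each of the other candidates lacks a causal path to at least one of drainage quality and fertilizer cost, so they do not confound the relationship.

field slope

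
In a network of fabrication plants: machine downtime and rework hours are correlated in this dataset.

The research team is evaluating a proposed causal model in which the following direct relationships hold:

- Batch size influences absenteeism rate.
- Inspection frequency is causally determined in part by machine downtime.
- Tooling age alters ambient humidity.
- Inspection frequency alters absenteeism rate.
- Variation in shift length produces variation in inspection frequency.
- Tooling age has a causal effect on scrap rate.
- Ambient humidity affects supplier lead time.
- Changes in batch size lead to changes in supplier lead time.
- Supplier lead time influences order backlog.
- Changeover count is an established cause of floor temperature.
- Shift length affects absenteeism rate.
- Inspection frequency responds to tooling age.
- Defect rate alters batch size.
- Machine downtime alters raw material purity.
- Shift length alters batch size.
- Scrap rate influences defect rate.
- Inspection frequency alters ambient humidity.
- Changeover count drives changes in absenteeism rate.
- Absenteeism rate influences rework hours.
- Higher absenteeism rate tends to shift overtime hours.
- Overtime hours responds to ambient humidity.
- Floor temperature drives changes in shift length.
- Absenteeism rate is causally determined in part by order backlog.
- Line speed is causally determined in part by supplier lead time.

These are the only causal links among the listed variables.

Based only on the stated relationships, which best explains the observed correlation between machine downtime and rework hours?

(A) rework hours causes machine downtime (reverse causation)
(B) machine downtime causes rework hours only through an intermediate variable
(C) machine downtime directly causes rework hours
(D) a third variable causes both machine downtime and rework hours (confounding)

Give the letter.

B

Machine downtime reaches rework hours through machine downtime → inspection frequency → absenteeism rate → rework hours — an indirect causal chain with no direct machine downtime → rework hours link. No variable causes both machine downtime and rework hours, so confounding is ruled out; the effect is mediated.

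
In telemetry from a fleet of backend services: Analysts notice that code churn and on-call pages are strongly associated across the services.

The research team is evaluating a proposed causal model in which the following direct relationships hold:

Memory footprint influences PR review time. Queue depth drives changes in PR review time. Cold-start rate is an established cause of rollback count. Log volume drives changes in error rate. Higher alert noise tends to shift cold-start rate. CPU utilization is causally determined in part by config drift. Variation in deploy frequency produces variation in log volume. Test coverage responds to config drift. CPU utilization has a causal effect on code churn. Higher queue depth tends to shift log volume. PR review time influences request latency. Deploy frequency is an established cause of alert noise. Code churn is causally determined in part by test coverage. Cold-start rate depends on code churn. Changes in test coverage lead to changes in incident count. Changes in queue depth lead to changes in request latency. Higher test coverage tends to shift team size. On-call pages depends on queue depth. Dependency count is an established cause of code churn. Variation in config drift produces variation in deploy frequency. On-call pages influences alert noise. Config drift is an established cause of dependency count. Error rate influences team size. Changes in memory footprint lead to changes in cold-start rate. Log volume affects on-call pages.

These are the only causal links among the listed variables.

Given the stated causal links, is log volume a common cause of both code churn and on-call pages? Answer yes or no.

Log volume has no stated causal path to code churn. A confounder must cause both variables, so log volume does not qualify.

no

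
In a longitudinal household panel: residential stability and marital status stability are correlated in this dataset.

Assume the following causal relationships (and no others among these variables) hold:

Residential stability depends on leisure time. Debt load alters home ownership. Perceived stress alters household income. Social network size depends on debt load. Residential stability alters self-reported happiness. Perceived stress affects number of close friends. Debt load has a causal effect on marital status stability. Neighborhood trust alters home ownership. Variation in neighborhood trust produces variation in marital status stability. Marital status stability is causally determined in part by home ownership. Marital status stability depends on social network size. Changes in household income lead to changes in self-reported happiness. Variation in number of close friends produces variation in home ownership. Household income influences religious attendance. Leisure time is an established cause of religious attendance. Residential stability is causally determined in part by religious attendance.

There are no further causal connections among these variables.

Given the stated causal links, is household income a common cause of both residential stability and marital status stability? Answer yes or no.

Household income has no stated causal path to marital status stability. A confounder must cause both variables, so household income does not qualify.

no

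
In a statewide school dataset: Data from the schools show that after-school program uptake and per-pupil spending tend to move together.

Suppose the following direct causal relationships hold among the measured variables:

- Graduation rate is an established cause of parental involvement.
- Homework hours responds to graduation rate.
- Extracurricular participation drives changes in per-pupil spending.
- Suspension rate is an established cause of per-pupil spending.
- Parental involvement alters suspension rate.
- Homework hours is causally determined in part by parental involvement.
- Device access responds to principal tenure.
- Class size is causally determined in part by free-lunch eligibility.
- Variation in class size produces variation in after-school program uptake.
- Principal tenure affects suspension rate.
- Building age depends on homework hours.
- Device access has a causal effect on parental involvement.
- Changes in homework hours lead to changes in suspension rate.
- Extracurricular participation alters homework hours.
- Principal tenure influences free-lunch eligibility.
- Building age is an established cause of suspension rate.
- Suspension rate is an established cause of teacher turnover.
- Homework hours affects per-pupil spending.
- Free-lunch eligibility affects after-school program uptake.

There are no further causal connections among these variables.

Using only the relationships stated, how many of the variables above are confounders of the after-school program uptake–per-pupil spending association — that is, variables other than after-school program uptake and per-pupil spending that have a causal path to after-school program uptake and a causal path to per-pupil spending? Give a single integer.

1

The common causes are: principal tenure (to after-school program uptake via principal tenure → free-lunch eligibility → after-school program uptake; to per-pupil spending via principal tenure → suspension rate → per-pupil spending).
Every other variable lacks a causal path to at least one of after-school program uptake and per-pupil spending.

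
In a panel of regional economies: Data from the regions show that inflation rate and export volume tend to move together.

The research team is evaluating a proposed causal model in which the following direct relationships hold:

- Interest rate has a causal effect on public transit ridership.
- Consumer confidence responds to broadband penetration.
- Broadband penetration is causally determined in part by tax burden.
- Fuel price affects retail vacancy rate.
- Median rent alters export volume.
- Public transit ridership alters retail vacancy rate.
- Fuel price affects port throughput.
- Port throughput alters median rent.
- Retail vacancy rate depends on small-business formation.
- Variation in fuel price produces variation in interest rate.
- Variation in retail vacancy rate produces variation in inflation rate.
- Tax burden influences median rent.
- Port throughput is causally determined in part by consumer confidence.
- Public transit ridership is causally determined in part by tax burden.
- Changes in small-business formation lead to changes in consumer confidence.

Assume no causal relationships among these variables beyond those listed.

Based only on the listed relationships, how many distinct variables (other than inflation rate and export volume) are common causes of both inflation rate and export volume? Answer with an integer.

The common causes are: fuel price (to inflation rate via fuel price → retail vacancy rate → inflation rate; to export volume via fuel price → port throughput → median rent → export volume); small-business formation (to inflation rate via small-business formation → retail vacancy rate → inflation rate; to export volume via small-business formation → consumer confidence → port throughput → median rent → export volume); tax burden (to inflation rate via tax burden → public transit ridership → retail vacancy rate → inflation rate; to export volume via tax burden → median rent → export volume).
Every other variable lacks a causal path to at least one of inflation rate and export volume.

3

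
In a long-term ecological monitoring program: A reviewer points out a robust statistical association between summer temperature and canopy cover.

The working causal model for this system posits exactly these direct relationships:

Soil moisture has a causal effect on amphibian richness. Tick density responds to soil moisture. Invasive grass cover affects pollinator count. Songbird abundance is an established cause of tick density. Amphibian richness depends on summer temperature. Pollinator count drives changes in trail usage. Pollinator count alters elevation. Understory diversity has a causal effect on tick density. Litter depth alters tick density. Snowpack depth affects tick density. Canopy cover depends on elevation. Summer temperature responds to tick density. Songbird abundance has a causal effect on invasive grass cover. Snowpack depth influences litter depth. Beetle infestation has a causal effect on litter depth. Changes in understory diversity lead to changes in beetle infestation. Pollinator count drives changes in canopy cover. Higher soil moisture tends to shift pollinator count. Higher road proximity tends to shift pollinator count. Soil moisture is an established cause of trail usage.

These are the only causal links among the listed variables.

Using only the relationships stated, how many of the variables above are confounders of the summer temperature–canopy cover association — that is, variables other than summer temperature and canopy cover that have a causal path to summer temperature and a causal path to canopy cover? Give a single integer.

2

The common causes are: soil moisture (to summer temperature via soil moisture → tick density → summer temperature; to canopy cover via soil moisture → pollinator count → canopy cover); songbird abundance (to summer temperature via songbird abundance → tick density → summer temperature; to canopy cover via songbird abundance → invasive grass cover → pollinator count → canopy cover).
Every other variable lacks a causal path to at least one of summer temperature and canopy cover.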